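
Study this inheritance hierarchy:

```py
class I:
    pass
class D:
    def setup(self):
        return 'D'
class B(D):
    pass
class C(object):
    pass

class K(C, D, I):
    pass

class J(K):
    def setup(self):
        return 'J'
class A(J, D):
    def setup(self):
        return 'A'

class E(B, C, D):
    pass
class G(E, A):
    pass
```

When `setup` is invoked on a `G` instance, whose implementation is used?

L[G] = G + merge(L[E], L[A], [E A])
  take E:  [E B C D object] + [A J K C D I object] + [E A]
  take B:  [B C D object] + [A J K C D I object] + [A]
  take A:  [C D object] + [A J K C D I object] + [A]
  take J:  [C D object] + [J K C D I object]
  take K:  [C D object] + [K C D I object]
  take C:  [C D object] + [C D I object]
  take D:  [D object] + [D I object]
  take I:  [object] + [I object]
  take object:  [object] + [object]
MRO: G E B A J K C D I object
setup is defined in: A, D, J. First along the MRO is A.

A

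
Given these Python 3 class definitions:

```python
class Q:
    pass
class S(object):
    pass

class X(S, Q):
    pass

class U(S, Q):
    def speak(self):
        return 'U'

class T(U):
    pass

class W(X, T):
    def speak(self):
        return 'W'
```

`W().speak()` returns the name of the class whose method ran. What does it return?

L[W] = W + merge(L[X], L[T], [X T])
  take X:  [X S Q object] + [T U S Q object] + [X T]
  take T:  [S Q object] + [T U S Q object] + [T]
  take U:  [S Q object] + [U S Q object]
  take S:  [S Q object] + [S Q object]
  take Q:  [Q object] + [Q object]
  take object:  [object] + [object]
MRO: W X T U S Q object
speak is defined in: U, W. First along the MRO is W.

W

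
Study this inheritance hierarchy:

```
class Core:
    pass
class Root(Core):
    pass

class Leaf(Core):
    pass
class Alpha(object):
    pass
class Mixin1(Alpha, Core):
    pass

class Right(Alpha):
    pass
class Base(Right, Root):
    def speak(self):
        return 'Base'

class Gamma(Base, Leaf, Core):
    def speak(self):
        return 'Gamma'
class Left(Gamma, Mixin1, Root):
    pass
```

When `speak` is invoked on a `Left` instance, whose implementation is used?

Gamma

L[Left] = Left + merge(L[Gamma], L[Mixin1], L[Root], [Gamma Mixin1 Root])
  take Gamma:  [Gamma Base Right Alpha Root Leaf Core object] + [Mixin1 Alpha Core object] + [Root Core object] + [Gamma Mixin1 Root]
  take Base:  [Base Right Alpha Root Leaf Core object] + [Mixin1 Alpha Core object] + [Root Core object] + [Mixin1 Root]
  take Right:  [Right Alpha Root Leaf Core object] + [Mixin1 Alpha Core object] + [Root Core object] + [Mixin1 Root]
  take Mixin1:  [Alpha Root Leaf Core object] + [Mixin1 Alpha Core object] + [Root Core object] + [Mixin1 Root]
  take Alpha:  [Alpha Root Leaf Core object] + [Alpha Core object] + [Root Core object] + [Root]
  take Root:  [Root Leaf Core object] + [Core object] + [Root Core object] + [Root]
  take Leaf:  [Leaf Core object] + [Core object] + [Core object]
  take Core:  [Core object] + [Core object] + [Core object]
  take object:  [object] + [object] + [object]
MRO: Left Gamma Base Right Mixin1 Alpha Root Leaf Core object
speak is defined in: Base, Gamma. First along the MRO is Gamma.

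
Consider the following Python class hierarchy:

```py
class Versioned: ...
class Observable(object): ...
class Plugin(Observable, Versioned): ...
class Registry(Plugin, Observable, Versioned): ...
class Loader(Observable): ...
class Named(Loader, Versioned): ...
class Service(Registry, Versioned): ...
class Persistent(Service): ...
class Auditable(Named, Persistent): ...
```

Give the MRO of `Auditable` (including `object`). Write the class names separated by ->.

Auditable -> Named -> Loader -> Persistent -> Service -> Registry -> Plugin -> Observable -> Versioned -> object

L[Auditable] = Auditable + merge(L[Named], L[Persistent], [Named Persistent])
  take Named:  [Named Loader Observable Versioned object] + [Persistent Service Registry Plugin Observable Versioned object] + [Named Persistent]
  take Loader:  [Loader Observable Versioned object] + [Persistent Service Registry Plugin Observable Versioned object] + [Persistent]
  take Persistent:  [Observable Versioned object] + [Persistent Service Registry Plugin Observable Versioned object] + [Persistent]
  take Service:  [Observable Versioned object] + [Service Registry Plugin Observable Versioned object]
  take Registry:  [Observable Versioned object] + [Registry Plugin Observable Versioned object]
  take Plugin:  [Observable Versioned object] + [Plugin Observable Versioned object]
  take Observable:  [Observable Versioned object] + [Observable Versioned object]
  take Versioned:  [Versioned object] + [Versioned object]
  take object:  [object] + [object]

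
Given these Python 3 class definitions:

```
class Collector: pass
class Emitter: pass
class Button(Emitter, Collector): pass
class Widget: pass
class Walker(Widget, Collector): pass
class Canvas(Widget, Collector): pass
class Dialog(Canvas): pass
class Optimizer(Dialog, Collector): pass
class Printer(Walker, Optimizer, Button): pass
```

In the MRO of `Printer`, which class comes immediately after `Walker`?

L[Printer] = Printer + merge(L[Walker], L[Optimizer], L[Button], [Walker Optimizer Button])
  take Walker:  [Walker Widget Collector object] + [Optimizer Dialog Canvas Widget Collector object] + [Button Emitter Collector object] + [Walker Optimizer Button]
  take Optimizer:  [Widget Collector object] + [Optimizer Dialog Canvas Widget Collector object] + [Button Emitter Collector object] + [Optimizer Button]
  take Dialog:  [Widget Collector object] + [Dialog Canvas Widget Collector object] + [Button Emitter Collector object] + [Button]
  take Canvas:  [Widget Collector object] + [Canvas Widget Collector object] + [Button Emitter Collector object] + [Button]
  take Widget:  [Widget Collector object] + [Widget Collector object] + [Button Emitter Collector object] + [Button]
  take Button:  [Collector object] + [Collector object] + [Button Emitter Collector object] + [Button]
  take Emitter:  [Collector object] + [Collector object] + [Emitter Collector object]
  take Collector:  [Collector object] + [Collector object] + [Collector object]
  take object:  [object] + [object] + [object]
MRO: Printer Walker Optimizer Dialog Canvas Widget Button Emitter Collector object
Walker is at position 1; next is Optimizer.

Optimizer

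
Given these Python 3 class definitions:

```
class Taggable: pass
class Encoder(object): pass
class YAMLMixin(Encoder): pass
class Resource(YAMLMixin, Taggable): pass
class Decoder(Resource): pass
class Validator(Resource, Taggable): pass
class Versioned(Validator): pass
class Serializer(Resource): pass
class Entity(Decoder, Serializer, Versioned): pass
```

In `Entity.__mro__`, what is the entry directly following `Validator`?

L[Entity] = Entity + merge(L[Decoder], L[Serializer], L[Versioned], [Decoder Serializer Versioned])
  take Decoder:  [Decoder Resource YAMLMixin Encoder Taggable object] + [Serializer Resource YAMLMixin Encoder Taggable object] + [Versioned Validator Resource YAMLMixin Encoder Taggable object] + [Decoder Serializer Versioned]
  take Serializer:  [Resource YAMLMixin Encoder Taggable object] + [Serializer Resource YAMLMixin Encoder Taggable object] + [Versioned Validator Resource YAMLMixin Encoder Taggable object] + [Serializer Versioned]
  take Versioned:  [Resource YAMLMixin Encoder Taggable object] + [Resource YAMLMixin Encoder Taggable object] + [Versioned Validator Resource YAMLMixin Encoder Taggable object] + [Versioned]
  take Validator:  [Resource YAMLMixin Encoder Taggable object] + [Resource YAMLMixin Encoder Taggable object] + [Validator Resource YAMLMixin Encoder Taggable object]
  take Resource:  [Resource YAMLMixin Encoder Taggable object] + [Resource YAMLMixin Encoder Taggable object] + [Resource YAMLMixin Encoder Taggable object]
  take YAMLMixin:  [YAMLMixin Encoder Taggable object] + [YAMLMixin Encoder Taggable object] + [YAMLMixin Encoder Taggable object]
  take Encoder:  [Encoder Taggable object] + [Encoder Taggable object] + [Encoder Taggable object]
  take Taggable:  [Taggable object] + [Taggable object] + [Taggable object]
  take object:  [object] + [object] + [object]
MRO: Entity Decoder Serializer Versioned Validator Resource YAMLMixin Encoder Taggable object
Validator is at position 4; next is Resource.

Resource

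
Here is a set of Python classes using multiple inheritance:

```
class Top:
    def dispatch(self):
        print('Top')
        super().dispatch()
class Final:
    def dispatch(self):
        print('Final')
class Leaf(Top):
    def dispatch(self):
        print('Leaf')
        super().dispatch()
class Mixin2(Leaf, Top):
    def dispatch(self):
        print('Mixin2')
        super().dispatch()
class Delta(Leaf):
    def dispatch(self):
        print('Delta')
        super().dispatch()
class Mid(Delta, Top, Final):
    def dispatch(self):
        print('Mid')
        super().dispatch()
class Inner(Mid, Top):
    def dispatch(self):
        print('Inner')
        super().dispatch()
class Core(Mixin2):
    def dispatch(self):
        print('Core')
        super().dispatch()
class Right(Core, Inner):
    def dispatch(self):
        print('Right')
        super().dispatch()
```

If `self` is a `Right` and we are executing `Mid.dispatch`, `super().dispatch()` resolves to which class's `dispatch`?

L[Right] = Right + merge(L[Core], L[Inner], [Core Inner])
  take Core:  [Core Mixin2 Leaf Top object] + [Inner Mid Delta Leaf Top Final object] + [Core Inner]
  take Mixin2:  [Mixin2 Leaf Top object] + [Inner Mid Delta Leaf Top Final object] + [Inner]
  take Inner:  [Leaf Top object] + [Inner Mid Delta Leaf Top Final object] + [Inner]
  take Mid:  [Leaf Top object] + [Mid Delta Leaf Top Final object]
  take Delta:  [Leaf Top object] + [Delta Leaf Top Final object]
  take Leaf:  [Leaf Top object] + [Leaf Top Final object]
  take Top:  [Top object] + [Top Final object]
  take Final:  [object] + [Final object]
  take object:  [object] + [object]
MRO: Right Core Mixin2 Inner Mid Delta Leaf Top Final object
super() in Mid.dispatch on a Right instance goes to the class after Mid in Right's MRO: Delta.

Delta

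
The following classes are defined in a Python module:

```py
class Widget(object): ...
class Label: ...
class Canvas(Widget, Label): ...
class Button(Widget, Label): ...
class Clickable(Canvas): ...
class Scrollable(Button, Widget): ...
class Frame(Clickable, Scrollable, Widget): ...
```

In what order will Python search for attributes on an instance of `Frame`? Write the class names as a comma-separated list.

Frame, Clickable, Canvas, Scrollable, Button, Widget, Label, object

L[Frame] = Frame + merge(L[Clickable], L[Scrollable], L[Widget], [Clickable Scrollable Widget])
  take Clickable:  [Clickable Canvas Widget Label object] + [Scrollable Button Widget Label object] + [Widget object] + [Clickable Scrollable Widget]
  take Canvas:  [Canvas Widget Label object] + [Scrollable Button Widget Label object] + [Widget object] + [Scrollable Widget]
  take Scrollable:  [Widget Label object] + [Scrollable Button Widget Label object] + [Widget object] + [Scrollable Widget]
  take Button:  [Widget Label object] + [Button Widget Label object] + [Widget object] + [Widget]
  take Widget:  [Widget Label object] + [Widget Label object] + [Widget object] + [Widget]
  take Label:  [Label object] + [Label object] + [object]
  take object:  [object] + [object] + [object]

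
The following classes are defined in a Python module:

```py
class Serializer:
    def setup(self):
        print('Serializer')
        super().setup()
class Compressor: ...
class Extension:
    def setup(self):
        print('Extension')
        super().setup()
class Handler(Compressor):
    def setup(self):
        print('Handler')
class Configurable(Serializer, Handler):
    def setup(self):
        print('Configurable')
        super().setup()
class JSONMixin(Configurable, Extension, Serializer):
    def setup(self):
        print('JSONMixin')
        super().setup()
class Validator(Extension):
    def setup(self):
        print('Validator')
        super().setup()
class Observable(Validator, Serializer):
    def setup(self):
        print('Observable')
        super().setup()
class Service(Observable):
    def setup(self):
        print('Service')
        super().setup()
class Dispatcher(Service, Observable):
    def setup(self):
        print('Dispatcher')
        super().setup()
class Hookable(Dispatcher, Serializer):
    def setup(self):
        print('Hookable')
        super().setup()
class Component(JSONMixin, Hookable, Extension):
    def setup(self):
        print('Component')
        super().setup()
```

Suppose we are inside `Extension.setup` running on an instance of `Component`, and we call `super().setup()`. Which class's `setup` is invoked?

Serializer

L[Component] = Component + merge(L[JSONMixin], L[Hookable], L[Extension], [JSONMixin Hookable Extension])
  take JSONMixin:  [JSONMixin Configurable Extension Serializer Handler Compressor object] + [Hookable Dispatcher Service Observable Validator Extension Serializer object] + [Extension object] + [JSONMixin Hookable Extension]
  take Configurable:  [Configurable Extension Serializer Handler Compressor object] + [Hookable Dispatcher Service Observable Validator Extension Serializer object] + [Extension object] + [Hookable Extension]
  take Hookable:  [Extension Serializer Handler Compressor object] + [Hookable Dispatcher Service Observable Validator Extension Serializer object] + [Extension object] + [Hookable Extension]
  take Dispatcher:  [Extension Serializer Handler Compressor object] + [Dispatcher Service Observable Validator Extension Serializer object] + [Extension object] + [Extension]
  take Service:  [Extension Serializer Handler Compressor object] + [Service Observable Validator Extension Serializer object] + [Extension object] + [Extension]
  take Observable:  [Extension Serializer Handler Compressor object] + [Observable Validator Extension Serializer object] + [Extension object] + [Extension]
  take Validator:  [Extension Serializer Handler Compressor object] + [Validator Extension Serializer object] + [Extension object] + [Extension]
  take Extension:  [Extension Serializer Handler Compressor object] + [Extension Serializer object] + [Extension object] + [Extension]
  take Serializer:  [Serializer Handler Compressor object] + [Serializer object] + [object]
  take Handler:  [Handler Compressor object] + [object] + [object]
  take Compressor:  [Compressor object] + [object] + [object]
  take object:  [object] + [object] + [object]
MRO: Component JSONMixin Configurable Hookable Dispatcher Service Observable Validator Extension Serializer Handler Compressor object
super() in Extension.setup on a Component instance goes to the class after Extension in Component's MRO: Serializer.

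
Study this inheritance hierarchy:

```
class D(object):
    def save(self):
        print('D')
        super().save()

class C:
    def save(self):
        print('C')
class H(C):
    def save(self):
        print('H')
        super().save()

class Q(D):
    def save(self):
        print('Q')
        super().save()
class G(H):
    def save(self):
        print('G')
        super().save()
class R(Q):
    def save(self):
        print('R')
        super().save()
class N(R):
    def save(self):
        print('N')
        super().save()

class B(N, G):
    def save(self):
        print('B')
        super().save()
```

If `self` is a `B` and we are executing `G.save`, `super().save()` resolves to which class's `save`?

H

L[B] = B + merge(L[N], L[G], [N G])
  take N:  [N R Q D object] + [G H C object] + [N G]
  take R:  [R Q D object] + [G H C object] + [G]
  take Q:  [Q D object] + [G H C object] + [G]
  take D:  [D object] + [G H C object] + [G]
  take G:  [object] + [G H C object] + [G]
  take H:  [object] + [H C object]
  take C:  [object] + [C object]
  take object:  [object] + [object]
MRO: B N R Q D G H C object
super() in G.save on a B instance goes to the class after G in B's MRO: H.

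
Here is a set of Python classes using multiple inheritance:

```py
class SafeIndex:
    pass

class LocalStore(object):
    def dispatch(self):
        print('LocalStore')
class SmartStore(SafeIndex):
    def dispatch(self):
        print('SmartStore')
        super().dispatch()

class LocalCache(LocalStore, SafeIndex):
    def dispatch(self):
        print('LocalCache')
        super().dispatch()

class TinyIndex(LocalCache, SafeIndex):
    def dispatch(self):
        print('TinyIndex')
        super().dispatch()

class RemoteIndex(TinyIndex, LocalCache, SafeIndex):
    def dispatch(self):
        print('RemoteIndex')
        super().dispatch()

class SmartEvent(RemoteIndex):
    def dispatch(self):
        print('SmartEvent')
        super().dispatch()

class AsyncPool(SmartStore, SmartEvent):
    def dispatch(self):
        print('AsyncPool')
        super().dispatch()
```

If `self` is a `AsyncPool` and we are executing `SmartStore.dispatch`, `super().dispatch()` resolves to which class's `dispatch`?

SmartEvent

L[AsyncPool] = AsyncPool + merge(L[SmartStore], L[SmartEvent], [SmartStore SmartEvent])
  take SmartStore:  [SmartStore SafeIndex object] + [SmartEvent RemoteIndex TinyIndex LocalCache LocalStore SafeIndex object] + [SmartStore SmartEvent]
  take SmartEvent:  [SafeIndex object] + [SmartEvent RemoteIndex TinyIndex LocalCache LocalStore SafeIndex object] + [SmartEvent]
  take RemoteIndex:  [SafeIndex object] + [RemoteIndex TinyIndex LocalCache LocalStore SafeIndex object]
  take TinyIndex:  [SafeIndex object] + [TinyIndex LocalCache LocalStore SafeIndex object]
  take LocalCache:  [SafeIndex object] + [LocalCache LocalStore SafeIndex object]
  take LocalStore:  [SafeIndex object] + [LocalStore SafeIndex object]
  take SafeIndex:  [SafeIndex object] + [SafeIndex object]
  take object:  [object] + [object]
MRO: AsyncPool SmartStore SmartEvent RemoteIndex TinyIndex LocalCache LocalStore SafeIndex object
super() in SmartStore.dispatch on a AsyncPool instance goes to the class after SmartStore in AsyncPool's MRO: SmartEvent.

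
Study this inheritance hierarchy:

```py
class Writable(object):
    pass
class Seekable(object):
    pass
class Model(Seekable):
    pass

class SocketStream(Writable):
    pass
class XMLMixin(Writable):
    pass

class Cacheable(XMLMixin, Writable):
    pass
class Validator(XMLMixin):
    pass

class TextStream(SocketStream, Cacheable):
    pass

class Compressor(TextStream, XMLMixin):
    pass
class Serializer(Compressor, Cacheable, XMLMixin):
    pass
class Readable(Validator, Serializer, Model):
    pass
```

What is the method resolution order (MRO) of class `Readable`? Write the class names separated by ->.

L[Readable] = Readable + merge(L[Validator], L[Serializer], L[Model], [Validator Serializer Model])
  take Validator:  [Validator XMLMixin Writable object] + [Serializer Compressor TextStream SocketStream Cacheable XMLMixin Writable object] + [Model Seekable object] + [Validator Serializer Model]
  take Serializer:  [XMLMixin Writable object] + [Serializer Compressor TextStream SocketStream Cacheable XMLMixin Writable object] + [Model Seekable object] + [Serializer Model]
  take Compressor:  [XMLMixin Writable object] + [Compressor TextStream SocketStream Cacheable XMLMixin Writable object] + [Model Seekable object] + [Model]
  take TextStream:  [XMLMixin Writable object] + [TextStream SocketStream Cacheable XMLMixin Writable object] + [Model Seekable object] + [Model]
  take SocketStream:  [XMLMixin Writable object] + [SocketStream Cacheable XMLMixin Writable object] + [Model Seekable object] + [Model]
  take Cacheable:  [XMLMixin Writable object] + [Cacheable XMLMixin Writable object] + [Model Seekable object] + [Model]
  take XMLMixin:  [XMLMixin Writable object] + [XMLMixin Writable object] + [Model Seekable object] + [Model]
  take Writable:  [Writable object] + [Writable object] + [Model Seekable object] + [Model]
  take Model:  [object] + [object] + [Model Seekable object] + [Model]
  take Seekable:  [object] + [object] + [Seekable object]
  take object:  [object] + [object] + [object]

Readable -> Validator -> Serializer -> Compressor -> TextStream -> SocketStream -> Cacheable -> XMLMixin -> Writable -> Model -> Seekable -> object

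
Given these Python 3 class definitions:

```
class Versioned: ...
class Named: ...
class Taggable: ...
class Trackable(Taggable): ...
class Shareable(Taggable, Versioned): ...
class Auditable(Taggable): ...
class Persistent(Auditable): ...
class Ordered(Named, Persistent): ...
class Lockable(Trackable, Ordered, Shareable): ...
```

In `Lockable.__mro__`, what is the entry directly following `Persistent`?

L[Lockable] = Lockable + merge(L[Trackable], L[Ordered], L[Shareable], [Trackable Ordered Shareable])
  take Trackable:  [Trackable Taggable object] + [Ordered Named Persistent Auditable Taggable object] + [Shareable Taggable Versioned object] + [Trackable Ordered Shareable]
  take Ordered:  [Taggable object] + [Ordered Named Persistent Auditable Taggable object] + [Shareable Taggable Versioned object] + [Ordered Shareable]
  take Named:  [Taggable object] + [Named Persistent Auditable Taggable object] + [Shareable Taggable Versioned object] + [Shareable]
  take Persistent:  [Taggable object] + [Persistent Auditable Taggable object] + [Shareable Taggable Versioned object] + [Shareable]
  take Auditable:  [Taggable object] + [Auditable Taggable object] + [Shareable Taggable Versioned object] + [Shareable]
  take Shareable:  [Taggable object] + [Taggable object] + [Shareable Taggable Versioned object] + [Shareable]
  take Taggable:  [Taggable object] + [Taggable object] + [Taggable Versioned object]
  take Versioned:  [object] + [object] + [Versioned object]
  take object:  [object] + [object] + [object]
MRO: Lockable Trackable Ordered Named Persistent Auditable Shareable Taggable Versioned object
Persistent is at position 4; next is Auditable.

Auditable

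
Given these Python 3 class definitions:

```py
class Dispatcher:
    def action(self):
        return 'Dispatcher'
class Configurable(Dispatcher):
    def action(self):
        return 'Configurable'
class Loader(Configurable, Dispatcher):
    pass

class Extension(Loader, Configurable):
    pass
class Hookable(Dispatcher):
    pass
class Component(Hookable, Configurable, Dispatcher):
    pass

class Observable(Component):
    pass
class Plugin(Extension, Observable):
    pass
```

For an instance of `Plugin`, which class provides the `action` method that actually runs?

Configurable

L[Plugin] = Plugin + merge(L[Extension], L[Observable], [Extension Observable])
  take Extension:  [Extension Loader Configurable Dispatcher object] + [Observable Component Hookable Configurable Dispatcher object] + [Extension Observable]
  take Loader:  [Loader Configurable Dispatcher object] + [Observable Component Hookable Configurable Dispatcher object] + [Observable]
  take Observable:  [Configurable Dispatcher object] + [Observable Component Hookable Configurable Dispatcher object] + [Observable]
  take Component:  [Configurable Dispatcher object] + [Component Hookable Configurable Dispatcher object]
  take Hookable:  [Configurable Dispatcher object] + [Hookable Configurable Dispatcher object]
  take Configurable:  [Configurable Dispatcher object] + [Configurable Dispatcher object]
  take Dispatcher:  [Dispatcher object] + [Dispatcher object]
  take object:  [object] + [object]
MRO: Plugin Extension Loader Observable Component Hookable Configurable Dispatcher object
action is defined in: Configurable, Dispatcher. First along the MRO is Configurable.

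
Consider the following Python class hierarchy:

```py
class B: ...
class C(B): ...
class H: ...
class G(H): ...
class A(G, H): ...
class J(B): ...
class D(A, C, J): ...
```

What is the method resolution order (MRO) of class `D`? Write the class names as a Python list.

[D, A, G, H, C, J, B, object]

L[D] = D + merge(L[A], L[C], L[J], [A C J])
  take A:  [A G H object] + [C B object] + [J B object] + [A C J]
  take G:  [G H object] + [C B object] + [J B object] + [C J]
  take H:  [H object] + [C B object] + [J B object] + [C J]
  take C:  [object] + [C B object] + [J B object] + [C J]
  take J:  [object] + [B object] + [J B object] + [J]
  take B:  [object] + [B object] + [B object]
  take object:  [object] + [object] + [object]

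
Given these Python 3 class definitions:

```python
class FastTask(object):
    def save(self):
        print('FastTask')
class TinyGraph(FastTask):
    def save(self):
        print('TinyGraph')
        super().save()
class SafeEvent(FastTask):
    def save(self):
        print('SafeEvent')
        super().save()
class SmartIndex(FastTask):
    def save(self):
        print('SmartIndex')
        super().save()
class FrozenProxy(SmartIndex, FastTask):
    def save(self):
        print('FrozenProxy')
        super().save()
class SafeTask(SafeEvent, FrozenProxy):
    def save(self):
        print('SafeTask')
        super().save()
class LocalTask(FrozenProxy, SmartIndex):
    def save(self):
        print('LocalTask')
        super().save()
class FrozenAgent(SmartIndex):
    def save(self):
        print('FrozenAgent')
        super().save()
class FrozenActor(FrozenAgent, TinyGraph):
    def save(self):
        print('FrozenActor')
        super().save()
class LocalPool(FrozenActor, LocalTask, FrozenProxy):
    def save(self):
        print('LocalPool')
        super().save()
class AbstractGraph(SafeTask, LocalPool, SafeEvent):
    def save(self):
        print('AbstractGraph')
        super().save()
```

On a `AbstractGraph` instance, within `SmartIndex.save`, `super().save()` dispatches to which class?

L[AbstractGraph] = AbstractGraph + merge(L[SafeTask], L[LocalPool], L[SafeEvent], [SafeTask LocalPool SafeEvent])
  take SafeTask:  [SafeTask SafeEvent FrozenProxy SmartIndex FastTask object] + [LocalPool FrozenActor FrozenAgent LocalTask FrozenProxy SmartIndex TinyGraph FastTask object] + [SafeEvent FastTask object] + [SafeTask LocalPool SafeEvent]
  take LocalPool:  [SafeEvent FrozenProxy SmartIndex FastTask object] + [LocalPool FrozenActor FrozenAgent LocalTask FrozenProxy SmartIndex TinyGraph FastTask object] + [SafeEvent FastTask object] + [LocalPool SafeEvent]
  take SafeEvent:  [SafeEvent FrozenProxy SmartIndex FastTask object] + [FrozenActor FrozenAgent LocalTask FrozenProxy SmartIndex TinyGraph FastTask object] + [SafeEvent FastTask object] + [SafeEvent]
  take FrozenActor:  [FrozenProxy SmartIndex FastTask object] + [FrozenActor FrozenAgent LocalTask FrozenProxy SmartIndex TinyGraph FastTask object] + [FastTask object]
  take FrozenAgent:  [FrozenProxy SmartIndex FastTask object] + [FrozenAgent LocalTask FrozenProxy SmartIndex TinyGraph FastTask object] + [FastTask object]
  take LocalTask:  [FrozenProxy SmartIndex FastTask object] + [LocalTask FrozenProxy SmartIndex TinyGraph FastTask object] + [FastTask object]
  take FrozenProxy:  [FrozenProxy SmartIndex FastTask object] + [FrozenProxy SmartIndex TinyGraph FastTask object] + [FastTask object]
  take SmartIndex:  [SmartIndex FastTask object] + [SmartIndex TinyGraph FastTask object] + [FastTask object]
  take TinyGraph:  [FastTask object] + [TinyGraph FastTask object] + [FastTask object]
  take FastTask:  [FastTask object] + [FastTask object] + [FastTask object]
  take object:  [object] + [object] + [object]
MRO: AbstractGraph SafeTask LocalPool SafeEvent FrozenActor FrozenAgent LocalTask FrozenProxy SmartIndex TinyGraph FastTask object
super() in SmartIndex.save on a AbstractGraph instance goes to the class after SmartIndex in AbstractGraph's MRO: TinyGraph.

TinyGraph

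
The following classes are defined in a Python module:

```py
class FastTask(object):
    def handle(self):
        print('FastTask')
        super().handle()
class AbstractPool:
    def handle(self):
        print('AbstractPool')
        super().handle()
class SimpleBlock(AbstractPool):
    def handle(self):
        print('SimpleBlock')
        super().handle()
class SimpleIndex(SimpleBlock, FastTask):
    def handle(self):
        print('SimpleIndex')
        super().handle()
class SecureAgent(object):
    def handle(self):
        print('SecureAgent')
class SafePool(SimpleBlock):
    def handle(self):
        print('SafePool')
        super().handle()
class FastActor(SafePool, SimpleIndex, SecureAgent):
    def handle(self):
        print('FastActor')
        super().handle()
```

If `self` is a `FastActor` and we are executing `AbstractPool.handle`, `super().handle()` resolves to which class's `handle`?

L[FastActor] = FastActor + merge(L[SafePool], L[SimpleIndex], L[SecureAgent], [SafePool SimpleIndex SecureAgent])
  take SafePool:  [SafePool SimpleBlock AbstractPool object] + [SimpleIndex SimpleBlock AbstractPool FastTask object] + [SecureAgent object] + [SafePool SimpleIndex SecureAgent]
  take SimpleIndex:  [SimpleBlock AbstractPool object] + [SimpleIndex SimpleBlock AbstractPool FastTask object] + [SecureAgent object] + [SimpleIndex SecureAgent]
  take SimpleBlock:  [SimpleBlock AbstractPool object] + [SimpleBlock AbstractPool FastTask object] + [SecureAgent object] + [SecureAgent]
  take AbstractPool:  [AbstractPool object] + [AbstractPool FastTask object] + [SecureAgent object] + [SecureAgent]
  take FastTask:  [object] + [FastTask object] + [SecureAgent object] + [SecureAgent]
  take SecureAgent:  [object] + [object] + [SecureAgent object] + [SecureAgent]
  take object:  [object] + [object] + [object]
MRO: FastActor SafePool SimpleIndex SimpleBlock AbstractPool FastTask SecureAgent object
super() in AbstractPool.handle on a FastActor instance goes to the class after AbstractPool in FastActor's MRO: FastTask.

FastTask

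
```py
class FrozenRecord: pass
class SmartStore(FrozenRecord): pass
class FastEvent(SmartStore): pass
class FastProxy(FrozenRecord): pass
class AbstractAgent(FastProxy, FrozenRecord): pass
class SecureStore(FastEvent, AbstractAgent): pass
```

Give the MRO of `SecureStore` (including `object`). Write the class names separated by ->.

L[SecureStore] = SecureStore + merge(L[FastEvent], L[AbstractAgent], [FastEvent AbstractAgent])
  take FastEvent:  [FastEvent SmartStore FrozenRecord object] + [AbstractAgent FastProxy FrozenRecord object] + [FastEvent AbstractAgent]
  take SmartStore:  [SmartStore FrozenRecord object] + [AbstractAgent FastProxy FrozenRecord object] + [AbstractAgent]
  take AbstractAgent:  [FrozenRecord object] + [AbstractAgent FastProxy FrozenRecord object] + [AbstractAgent]
  take FastProxy:  [FrozenRecord object] + [FastProxy FrozenRecord object]
  take FrozenRecord:  [FrozenRecord object] + [FrozenRecord object]
  take object:  [object] + [object]

SecureStore -> FastEvent -> SmartStore -> AbstractAgent -> FastProxy -> FrozenRecord -> object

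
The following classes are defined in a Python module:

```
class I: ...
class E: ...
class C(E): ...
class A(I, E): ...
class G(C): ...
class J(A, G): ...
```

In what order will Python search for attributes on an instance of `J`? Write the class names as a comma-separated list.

L[J] = J + merge(L[A], L[G], [A G])
  take A:  [A I E object] + [G C E object] + [A G]
  take I:  [I E object] + [G C E object] + [G]
  take G:  [E object] + [G C E object] + [G]
  take C:  [E object] + [C E object]
  take E:  [E object] + [E object]
  take object:  [object] + [object]

J, A, I, G, C, E, object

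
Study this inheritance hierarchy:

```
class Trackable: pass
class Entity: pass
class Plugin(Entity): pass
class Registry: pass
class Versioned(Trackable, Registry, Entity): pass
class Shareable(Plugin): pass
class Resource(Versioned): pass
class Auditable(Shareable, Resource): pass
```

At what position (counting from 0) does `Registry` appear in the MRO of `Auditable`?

6

L[Auditable] = Auditable + merge(L[Shareable], L[Resource], [Shareable Resource])
  take Shareable:  [Shareable Plugin Entity object] + [Resource Versioned Trackable Registry Entity object] + [Shareable Resource]
  take Plugin:  [Plugin Entity object] + [Resource Versioned Trackable Registry Entity object] + [Resource]
  take Resource:  [Entity object] + [Resource Versioned Trackable Registry Entity object] + [Resource]
  take Versioned:  [Entity object] + [Versioned Trackable Registry Entity object]
  take Trackable:  [Entity object] + [Trackable Registry Entity object]
  take Registry:  [Entity object] + [Registry Entity object]
  take Entity:  [Entity object] + [Entity object]
  take object:  [object] + [object]
MRO: Auditable Shareable Plugin Resource Versioned Trackable Registry Entity object
Registry sits at index 6.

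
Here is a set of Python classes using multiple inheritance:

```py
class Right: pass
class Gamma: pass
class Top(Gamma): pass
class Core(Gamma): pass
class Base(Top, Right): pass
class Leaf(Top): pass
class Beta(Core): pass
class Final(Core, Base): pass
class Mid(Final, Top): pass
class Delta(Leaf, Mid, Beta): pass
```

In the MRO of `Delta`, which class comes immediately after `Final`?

L[Delta] = Delta + merge(L[Leaf], L[Mid], L[Beta], [Leaf Mid Beta])
  take Leaf:  [Leaf Top Gamma object] + [Mid Final Core Base Top Gamma Right object] + [Beta Core Gamma object] + [Leaf Mid Beta]
  take Mid:  [Top Gamma object] + [Mid Final Core Base Top Gamma Right object] + [Beta Core Gamma object] + [Mid Beta]
  take Final:  [Top Gamma object] + [Final Core Base Top Gamma Right object] + [Beta Core Gamma object] + [Beta]
  take Beta:  [Top Gamma object] + [Core Base Top Gamma Right object] + [Beta Core Gamma object] + [Beta]
  take Core:  [Top Gamma object] + [Core Base Top Gamma Right object] + [Core Gamma object]
  take Base:  [Top Gamma object] + [Base Top Gamma Right object] + [Gamma object]
  take Top:  [Top Gamma object] + [Top Gamma Right object] + [Gamma object]
  take Gamma:  [Gamma object] + [Gamma Right object] + [Gamma object]
  take Right:  [object] + [Right object] + [object]
  take object:  [object] + [object] + [object]
MRO: Delta Leaf Mid Final Beta Core Base Top Gamma Right object
Final is at position 3; next is Beta.

Beta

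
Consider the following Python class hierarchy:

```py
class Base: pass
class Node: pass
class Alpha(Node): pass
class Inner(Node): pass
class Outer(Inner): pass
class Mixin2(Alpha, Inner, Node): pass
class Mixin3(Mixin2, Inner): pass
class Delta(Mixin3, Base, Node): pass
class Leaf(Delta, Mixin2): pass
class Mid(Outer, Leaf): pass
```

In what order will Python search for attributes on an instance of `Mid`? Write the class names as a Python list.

L[Mid] = Mid + merge(L[Outer], L[Leaf], [Outer Leaf])
  take Outer:  [Outer Inner Node object] + [Leaf Delta Mixin3 Mixin2 Alpha Inner Base Node object] + [Outer Leaf]
  take Leaf:  [Inner Node object] + [Leaf Delta Mixin3 Mixin2 Alpha Inner Base Node object] + [Leaf]
  take Delta:  [Inner Node object] + [Delta Mixin3 Mixin2 Alpha Inner Base Node object]
  take Mixin3:  [Inner Node object] + [Mixin3 Mixin2 Alpha Inner Base Node object]
  take Mixin2:  [Inner Node object] + [Mixin2 Alpha Inner Base Node object]
  take Alpha:  [Inner Node object] + [Alpha Inner Base Node object]
  take Inner:  [Inner Node object] + [Inner Base Node object]
  take Base:  [Node object] + [Base Node object]
  take Node:  [Node object] + [Node object]
  take object:  [object] + [object]

[Mid, Outer, Leaf, Delta, Mixin3, Mixin2, Alpha, Inner, Base, Node, object]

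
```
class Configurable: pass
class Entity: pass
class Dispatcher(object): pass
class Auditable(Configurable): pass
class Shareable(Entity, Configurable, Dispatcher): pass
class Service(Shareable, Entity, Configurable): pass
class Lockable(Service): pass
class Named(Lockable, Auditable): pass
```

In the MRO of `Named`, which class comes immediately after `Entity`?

Auditable

L[Named] = Named + merge(L[Lockable], L[Auditable], [Lockable Auditable])
  take Lockable:  [Lockable Service Shareable Entity Configurable Dispatcher object] + [Auditable Configurable object] + [Lockable Auditable]
  take Service:  [Service Shareable Entity Configurable Dispatcher object] + [Auditable Configurable object] + [Auditable]
  take Shareable:  [Shareable Entity Configurable Dispatcher object] + [Auditable Configurable object] + [Auditable]
  take Entity:  [Entity Configurable Dispatcher object] + [Auditable Configurable object] + [Auditable]
  take Auditable:  [Configurable Dispatcher object] + [Auditable Configurable object] + [Auditable]
  take Configurable:  [Configurable Dispatcher object] + [Configurable object]
  take Dispatcher:  [Dispatcher object] + [object]
  take object:  [object] + [object]
MRO: Named Lockable Service Shareable Entity Auditable Configurable Dispatcher object
Entity is at position 4; next is Auditable.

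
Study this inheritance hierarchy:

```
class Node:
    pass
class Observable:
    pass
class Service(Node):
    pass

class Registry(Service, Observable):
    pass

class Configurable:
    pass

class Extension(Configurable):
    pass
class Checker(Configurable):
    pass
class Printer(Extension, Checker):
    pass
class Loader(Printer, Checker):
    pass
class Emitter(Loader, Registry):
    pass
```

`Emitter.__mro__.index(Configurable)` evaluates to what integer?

5

L[Emitter] = Emitter + merge(L[Loader], L[Registry], [Loader Registry])
  take Loader:  [Loader Printer Extension Checker Configurable object] + [Registry Service Node Observable object] + [Loader Registry]
  take Printer:  [Printer Extension Checker Configurable object] + [Registry Service Node Observable object] + [Registry]
  take Extension:  [Extension Checker Configurable object] + [Registry Service Node Observable object] + [Registry]
  take Checker:  [Checker Configurable object] + [Registry Service Node Observable object] + [Registry]
  take Configurable:  [Configurable object] + [Registry Service Node Observable object] + [Registry]
  take Registry:  [object] + [Registry Service Node Observable object] + [Registry]
  take Service:  [object] + [Service Node Observable object]
  take Node:  [object] + [Node Observable object]
  take Observable:  [object] + [Observable object]
  take object:  [object] + [object]
MRO: Emitter Loader Printer Extension Checker Configurable Registry Service Node Observable object
Configurable sits at index 5.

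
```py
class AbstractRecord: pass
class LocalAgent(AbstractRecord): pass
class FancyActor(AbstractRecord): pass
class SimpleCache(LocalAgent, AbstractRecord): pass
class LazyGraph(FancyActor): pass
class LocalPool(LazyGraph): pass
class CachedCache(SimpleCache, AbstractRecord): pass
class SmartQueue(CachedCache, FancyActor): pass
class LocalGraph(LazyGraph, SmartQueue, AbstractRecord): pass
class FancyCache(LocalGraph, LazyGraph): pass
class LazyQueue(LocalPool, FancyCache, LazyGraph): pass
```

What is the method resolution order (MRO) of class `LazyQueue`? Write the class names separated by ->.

LazyQueue -> LocalPool -> FancyCache -> LocalGraph -> LazyGraph -> SmartQueue -> CachedCache -> SimpleCache -> LocalAgent -> FancyActor -> AbstractRecord -> object

L[LazyQueue] = LazyQueue + merge(L[LocalPool], L[FancyCache], L[LazyGraph], [LocalPool FancyCache LazyGraph])
  take LocalPool:  [LocalPool LazyGraph FancyActor AbstractRecord object] + [FancyCache LocalGraph LazyGraph SmartQueue CachedCache SimpleCache LocalAgent FancyActor AbstractRecord object] + [LazyGraph FancyActor AbstractRecord object] + [LocalPool FancyCache LazyGraph]
  take FancyCache:  [LazyGraph FancyActor AbstractRecord object] + [FancyCache LocalGraph LazyGraph SmartQueue CachedCache SimpleCache LocalAgent FancyActor AbstractRecord object] + [LazyGraph FancyActor AbstractRecord object] + [FancyCache LazyGraph]
  take LocalGraph:  [LazyGraph FancyActor AbstractRecord object] + [LocalGraph LazyGraph SmartQueue CachedCache SimpleCache LocalAgent FancyActor AbstractRecord object] + [LazyGraph FancyActor AbstractRecord object] + [LazyGraph]
  take LazyGraph:  [LazyGraph FancyActor AbstractRecord object] + [LazyGraph SmartQueue CachedCache SimpleCache LocalAgent FancyActor AbstractRecord object] + [LazyGraph FancyActor AbstractRecord object] + [LazyGraph]
  take SmartQueue:  [FancyActor AbstractRecord object] + [SmartQueue CachedCache SimpleCache LocalAgent FancyActor AbstractRecord object] + [FancyActor AbstractRecord object]
  take CachedCache:  [FancyActor AbstractRecord object] + [CachedCache SimpleCache LocalAgent FancyActor AbstractRecord object] + [FancyActor AbstractRecord object]
  take SimpleCache:  [FancyActor AbstractRecord object] + [SimpleCache LocalAgent FancyActor AbstractRecord object] + [FancyActor AbstractRecord object]
  take LocalAgent:  [FancyActor AbstractRecord object] + [LocalAgent FancyActor AbstractRecord object] + [FancyActor AbstractRecord object]
  take FancyActor:  [FancyActor AbstractRecord object] + [FancyActor AbstractRecord object] + [FancyActor AbstractRecord object]
  take AbstractRecord:  [AbstractRecord object] + [AbstractRecord object] + [AbstractRecord object]
  take object:  [object] + [object] + [object]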